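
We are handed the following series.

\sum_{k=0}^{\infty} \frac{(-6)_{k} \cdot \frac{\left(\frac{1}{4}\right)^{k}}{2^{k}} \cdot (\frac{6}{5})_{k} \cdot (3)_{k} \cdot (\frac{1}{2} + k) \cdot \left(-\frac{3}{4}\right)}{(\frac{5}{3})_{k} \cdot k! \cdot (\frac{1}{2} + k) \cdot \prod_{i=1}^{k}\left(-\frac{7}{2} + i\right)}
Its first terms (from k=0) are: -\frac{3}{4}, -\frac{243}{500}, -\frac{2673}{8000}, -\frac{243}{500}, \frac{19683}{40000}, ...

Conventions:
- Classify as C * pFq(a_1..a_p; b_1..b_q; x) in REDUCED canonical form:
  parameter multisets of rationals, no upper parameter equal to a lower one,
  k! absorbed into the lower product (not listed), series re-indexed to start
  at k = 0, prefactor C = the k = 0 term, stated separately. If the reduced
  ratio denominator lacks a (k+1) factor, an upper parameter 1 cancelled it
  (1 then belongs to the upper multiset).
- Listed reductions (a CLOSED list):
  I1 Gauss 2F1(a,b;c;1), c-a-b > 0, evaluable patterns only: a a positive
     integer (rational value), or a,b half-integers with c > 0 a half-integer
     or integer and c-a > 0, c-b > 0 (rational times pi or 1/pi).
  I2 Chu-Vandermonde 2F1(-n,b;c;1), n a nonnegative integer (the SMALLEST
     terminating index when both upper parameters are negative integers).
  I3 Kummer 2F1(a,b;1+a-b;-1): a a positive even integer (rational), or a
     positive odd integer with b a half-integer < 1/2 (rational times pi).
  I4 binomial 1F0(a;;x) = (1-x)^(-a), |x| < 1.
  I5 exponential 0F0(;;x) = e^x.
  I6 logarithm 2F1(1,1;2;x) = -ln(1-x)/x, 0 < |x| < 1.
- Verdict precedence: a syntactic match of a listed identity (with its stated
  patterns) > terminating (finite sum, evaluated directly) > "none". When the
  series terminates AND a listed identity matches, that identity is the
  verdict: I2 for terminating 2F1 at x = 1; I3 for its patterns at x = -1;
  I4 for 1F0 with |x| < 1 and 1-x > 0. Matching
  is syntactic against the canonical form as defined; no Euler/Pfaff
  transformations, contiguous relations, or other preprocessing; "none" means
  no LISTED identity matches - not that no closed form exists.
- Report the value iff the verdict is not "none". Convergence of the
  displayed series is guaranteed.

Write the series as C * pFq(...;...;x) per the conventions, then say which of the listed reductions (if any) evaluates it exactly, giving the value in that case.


Canonical form: C = -\frac{3}{4} times 3F2 with upper {-6, \frac{6}{5}, 3}, lower {-\frac{5}{2}, \frac{5}{3}}, x = \frac{1}{8}. Verdict: terminating at k = 6: the factor (-6)_k kills every later term; summing the 7 survivors is exact. Sum: -\frac{14134475757}{8500000000}.

The tell: t_0 = -\frac{3}{4} here, and striking the common factor k + 1/2 reduces the term (prefactor -3/4).
Ratio: r(k) = \frac{1}{8} * (k-6) (k+\frac{6}{5}) (k+3) / [(k-\frac{5}{2}) (k+\frac{5}{3}) (k+1)] ; factor over Q: parameters, x = \frac{1}{8}, and C = -\frac{3}{4}.


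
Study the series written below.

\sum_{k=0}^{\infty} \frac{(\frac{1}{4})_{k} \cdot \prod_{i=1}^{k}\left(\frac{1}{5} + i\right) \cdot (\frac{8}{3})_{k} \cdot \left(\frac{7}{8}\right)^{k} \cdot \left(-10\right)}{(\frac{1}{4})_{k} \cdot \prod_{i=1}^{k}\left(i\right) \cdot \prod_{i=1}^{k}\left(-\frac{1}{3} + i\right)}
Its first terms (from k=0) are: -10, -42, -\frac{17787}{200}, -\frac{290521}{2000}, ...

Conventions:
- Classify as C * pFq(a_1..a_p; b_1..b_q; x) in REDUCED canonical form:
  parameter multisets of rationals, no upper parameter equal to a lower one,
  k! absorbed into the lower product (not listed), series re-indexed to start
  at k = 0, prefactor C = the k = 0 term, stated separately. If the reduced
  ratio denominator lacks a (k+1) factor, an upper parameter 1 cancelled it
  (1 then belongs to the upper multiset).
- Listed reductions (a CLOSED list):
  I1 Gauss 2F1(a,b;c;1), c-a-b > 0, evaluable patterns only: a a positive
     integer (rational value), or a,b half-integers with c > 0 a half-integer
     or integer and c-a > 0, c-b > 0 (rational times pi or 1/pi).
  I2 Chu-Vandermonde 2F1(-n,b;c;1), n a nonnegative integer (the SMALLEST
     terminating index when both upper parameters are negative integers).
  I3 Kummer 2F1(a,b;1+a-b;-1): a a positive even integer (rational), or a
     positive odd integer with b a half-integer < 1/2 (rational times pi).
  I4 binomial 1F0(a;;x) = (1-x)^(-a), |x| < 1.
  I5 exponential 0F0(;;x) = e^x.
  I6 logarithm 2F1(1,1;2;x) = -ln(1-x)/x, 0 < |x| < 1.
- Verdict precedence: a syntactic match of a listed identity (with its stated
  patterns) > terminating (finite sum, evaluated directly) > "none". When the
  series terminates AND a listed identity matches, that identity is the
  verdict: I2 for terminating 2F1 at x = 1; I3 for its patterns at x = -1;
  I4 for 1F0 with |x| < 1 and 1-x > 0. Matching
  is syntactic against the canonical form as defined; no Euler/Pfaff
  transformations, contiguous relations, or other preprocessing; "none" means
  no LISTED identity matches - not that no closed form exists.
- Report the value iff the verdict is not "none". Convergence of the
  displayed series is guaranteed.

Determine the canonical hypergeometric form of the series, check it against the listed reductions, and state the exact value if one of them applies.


Structural cue: from the first term -10: the running product (C = -10) telescopes to a rising factorial.
Adjacent-term ratio: r(k) = \frac{7}{8} * (k+\frac{6}{5}) (k+\frac{8}{3}) / [(k+\frac{2}{3}) (k+1)] - rational in k. x = \frac{7}{8}; t_0 = -10; negate the roots.

With C = -10: the canonical form is 2F1(\frac{6}{5}, \frac{8}{3}; \frac{2}{3}; \frac{7}{8}). Verdict: none - at argument \frac{7}{8} the multisets {\frac{6}{5}, \frac{8}{3}} ; {\frac{2}{3}} match no listed identity.


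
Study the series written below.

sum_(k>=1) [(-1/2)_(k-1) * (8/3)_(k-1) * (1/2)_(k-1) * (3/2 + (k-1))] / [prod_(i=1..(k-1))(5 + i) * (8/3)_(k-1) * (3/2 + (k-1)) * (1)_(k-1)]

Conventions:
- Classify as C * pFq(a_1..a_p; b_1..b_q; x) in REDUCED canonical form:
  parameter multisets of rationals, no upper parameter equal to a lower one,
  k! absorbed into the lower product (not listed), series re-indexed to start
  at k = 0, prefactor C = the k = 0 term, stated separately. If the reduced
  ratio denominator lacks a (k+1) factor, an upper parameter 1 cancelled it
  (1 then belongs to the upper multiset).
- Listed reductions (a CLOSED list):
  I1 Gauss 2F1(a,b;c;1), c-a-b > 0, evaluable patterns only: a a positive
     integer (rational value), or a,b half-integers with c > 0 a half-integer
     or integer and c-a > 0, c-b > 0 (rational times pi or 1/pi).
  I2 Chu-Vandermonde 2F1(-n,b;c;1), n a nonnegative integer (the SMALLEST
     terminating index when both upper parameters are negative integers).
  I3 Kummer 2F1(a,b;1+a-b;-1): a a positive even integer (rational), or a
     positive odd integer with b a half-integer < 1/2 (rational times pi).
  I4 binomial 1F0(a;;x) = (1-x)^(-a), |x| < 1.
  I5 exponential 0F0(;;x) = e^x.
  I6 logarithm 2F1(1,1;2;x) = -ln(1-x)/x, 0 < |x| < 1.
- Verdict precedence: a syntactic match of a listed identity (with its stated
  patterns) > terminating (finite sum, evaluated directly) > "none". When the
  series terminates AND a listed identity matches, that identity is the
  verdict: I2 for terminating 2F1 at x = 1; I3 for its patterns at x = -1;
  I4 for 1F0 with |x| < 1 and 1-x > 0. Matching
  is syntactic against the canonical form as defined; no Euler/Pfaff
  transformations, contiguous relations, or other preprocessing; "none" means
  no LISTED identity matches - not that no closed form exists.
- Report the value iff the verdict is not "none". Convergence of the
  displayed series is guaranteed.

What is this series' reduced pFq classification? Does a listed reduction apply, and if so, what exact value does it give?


Reduced: x = 1, 2F1, upper = {-1/2, 1/2}, lower = {6}, C = 1. Verdict at x = 1: Gauss's theorem I1 (half-integer case) matches (x = 1; upper {-1/2, 1/2} half-integers, c = 6 in the evaluable pattern). Its exact value is (131072/43659) / pi.

Key observation: from the first term 1: the lower running product (prefactor 1) is a rising factorial.
Ratio: r(k) = 1 * (k-1/2) (k+1/2) / [(k+6) (k+1)] ; factor over Q: parameters, x = 1, and C = 1.


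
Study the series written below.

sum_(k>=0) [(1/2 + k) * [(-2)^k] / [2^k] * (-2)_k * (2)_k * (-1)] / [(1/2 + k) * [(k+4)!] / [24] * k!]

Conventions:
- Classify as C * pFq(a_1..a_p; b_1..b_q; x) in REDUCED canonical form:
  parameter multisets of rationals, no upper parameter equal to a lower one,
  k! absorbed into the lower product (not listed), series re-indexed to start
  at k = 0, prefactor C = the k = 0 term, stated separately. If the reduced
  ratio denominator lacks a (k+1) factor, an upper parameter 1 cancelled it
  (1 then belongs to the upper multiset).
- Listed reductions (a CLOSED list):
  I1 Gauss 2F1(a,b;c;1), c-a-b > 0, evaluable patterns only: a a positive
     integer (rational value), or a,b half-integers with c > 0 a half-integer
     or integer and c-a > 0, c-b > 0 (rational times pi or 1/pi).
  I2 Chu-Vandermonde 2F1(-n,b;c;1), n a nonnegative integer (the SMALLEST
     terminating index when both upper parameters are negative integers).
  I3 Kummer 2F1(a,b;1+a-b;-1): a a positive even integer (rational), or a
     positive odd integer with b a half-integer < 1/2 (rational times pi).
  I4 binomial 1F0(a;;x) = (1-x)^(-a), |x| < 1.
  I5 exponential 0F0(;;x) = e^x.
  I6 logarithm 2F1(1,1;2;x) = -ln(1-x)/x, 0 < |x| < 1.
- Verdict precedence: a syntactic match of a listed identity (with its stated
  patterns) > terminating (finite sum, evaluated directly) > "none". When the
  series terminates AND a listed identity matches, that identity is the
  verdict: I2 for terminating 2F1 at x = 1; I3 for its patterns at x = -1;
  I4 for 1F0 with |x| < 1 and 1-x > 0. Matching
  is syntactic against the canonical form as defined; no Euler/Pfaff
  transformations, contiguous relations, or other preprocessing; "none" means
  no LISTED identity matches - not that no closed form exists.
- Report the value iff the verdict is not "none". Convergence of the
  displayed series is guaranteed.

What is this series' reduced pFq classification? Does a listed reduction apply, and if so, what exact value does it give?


x = -1 here; the reduced form reads 2F1, upper {-2, 2}, lower {5}, C = -1. Verdict: this is Kummer (I3) (x = -1; c = 5 equals 1+a-b for upper {-2, 2}: listed pattern). Value: -2.

Key observation: x = (-1) and k + 1/2 divides numerator and denominator alike; C = -1 after cancelling.
Adjacent-term ratio: r(k) = (-1) * (k-2) (k+2) / [(k+5) (k+1)] - poly over poly, x = (-1) from leading terms; C = -1 at k = 0.


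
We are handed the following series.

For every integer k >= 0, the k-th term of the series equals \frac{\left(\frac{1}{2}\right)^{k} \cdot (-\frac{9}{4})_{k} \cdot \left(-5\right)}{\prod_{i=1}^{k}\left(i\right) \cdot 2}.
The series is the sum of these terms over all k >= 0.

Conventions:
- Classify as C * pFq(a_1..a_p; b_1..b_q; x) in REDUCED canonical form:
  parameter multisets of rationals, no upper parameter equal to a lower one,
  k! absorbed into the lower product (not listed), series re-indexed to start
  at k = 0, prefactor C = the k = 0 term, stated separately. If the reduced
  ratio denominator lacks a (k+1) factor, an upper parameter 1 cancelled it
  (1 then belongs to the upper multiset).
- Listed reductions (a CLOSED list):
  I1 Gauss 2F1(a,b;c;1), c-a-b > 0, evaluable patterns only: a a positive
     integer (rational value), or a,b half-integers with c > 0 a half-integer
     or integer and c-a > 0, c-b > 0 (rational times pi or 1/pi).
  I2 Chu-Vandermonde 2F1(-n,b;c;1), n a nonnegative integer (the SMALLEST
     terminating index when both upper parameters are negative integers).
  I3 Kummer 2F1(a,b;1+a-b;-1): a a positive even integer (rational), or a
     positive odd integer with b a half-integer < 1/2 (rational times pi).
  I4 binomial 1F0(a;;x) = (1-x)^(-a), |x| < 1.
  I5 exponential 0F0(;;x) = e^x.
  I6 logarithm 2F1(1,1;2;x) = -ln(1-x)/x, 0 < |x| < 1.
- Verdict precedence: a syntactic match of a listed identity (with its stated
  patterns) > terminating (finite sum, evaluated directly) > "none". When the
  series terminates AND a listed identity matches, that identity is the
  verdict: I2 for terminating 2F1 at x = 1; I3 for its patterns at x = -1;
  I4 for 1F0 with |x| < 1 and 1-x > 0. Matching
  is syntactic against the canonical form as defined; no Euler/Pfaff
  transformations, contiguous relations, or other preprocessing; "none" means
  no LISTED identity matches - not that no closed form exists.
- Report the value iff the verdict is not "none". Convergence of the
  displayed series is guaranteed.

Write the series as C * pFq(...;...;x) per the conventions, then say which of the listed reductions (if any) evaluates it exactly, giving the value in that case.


Key step: with t_0 = -\frac{5}{2}, the product of the first k integers (C = -5/2) is k!.
Consecutive-term ratio: r(k) = \frac{1}{2} * (k-\frac{9}{4}) / [(k+1)] - rational; roots negated = parameters, x = \frac{1}{2}, C = -\frac{5}{2}.

x = \frac{1}{2} here; the reduced form reads 1F0, upper {-\frac{9}{4}}, lower {-}, C = -\frac{5}{2}. Verdict: the binomial series (I4) applies (the 1F0 binomial series: exponent 9/4, x = \frac{1}{2}). Exact value: \left(-\frac{5}{2}\right) \cdot \left(\frac{1}{2}\right)^{\frac{9}{4}}.


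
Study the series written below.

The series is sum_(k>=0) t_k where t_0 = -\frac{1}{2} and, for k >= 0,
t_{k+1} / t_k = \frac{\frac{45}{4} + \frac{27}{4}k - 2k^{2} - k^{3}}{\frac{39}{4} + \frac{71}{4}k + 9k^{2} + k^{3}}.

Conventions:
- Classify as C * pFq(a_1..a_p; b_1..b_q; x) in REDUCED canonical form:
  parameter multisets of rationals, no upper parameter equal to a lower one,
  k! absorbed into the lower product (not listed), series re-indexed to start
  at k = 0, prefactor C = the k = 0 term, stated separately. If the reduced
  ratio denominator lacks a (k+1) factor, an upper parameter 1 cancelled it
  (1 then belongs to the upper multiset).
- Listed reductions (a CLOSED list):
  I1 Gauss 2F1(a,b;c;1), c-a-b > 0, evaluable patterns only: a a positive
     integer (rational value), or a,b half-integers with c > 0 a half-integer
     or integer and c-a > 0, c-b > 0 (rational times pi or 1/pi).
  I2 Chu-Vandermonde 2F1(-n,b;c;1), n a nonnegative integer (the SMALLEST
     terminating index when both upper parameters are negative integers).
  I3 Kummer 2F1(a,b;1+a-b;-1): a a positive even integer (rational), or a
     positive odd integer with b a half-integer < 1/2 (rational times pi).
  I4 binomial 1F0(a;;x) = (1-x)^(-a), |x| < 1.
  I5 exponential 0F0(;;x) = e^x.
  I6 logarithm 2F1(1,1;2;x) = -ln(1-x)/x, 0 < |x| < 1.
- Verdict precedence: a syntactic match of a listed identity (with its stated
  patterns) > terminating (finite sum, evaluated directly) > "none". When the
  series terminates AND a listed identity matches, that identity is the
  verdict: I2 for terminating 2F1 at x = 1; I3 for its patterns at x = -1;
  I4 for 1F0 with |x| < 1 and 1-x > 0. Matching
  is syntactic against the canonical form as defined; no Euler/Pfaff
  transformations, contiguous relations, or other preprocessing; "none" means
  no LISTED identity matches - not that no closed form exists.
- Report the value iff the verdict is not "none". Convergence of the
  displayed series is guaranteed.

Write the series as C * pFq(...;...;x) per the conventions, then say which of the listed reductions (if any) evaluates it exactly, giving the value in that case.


At argument -1: a 2F1 with upper {-\frac{5}{2}, 3}, lower {\frac{13}{2}}, scaled by C = -\frac{1}{2}. Verdict: this is the Kummer evaluation I3 (x = -1; c = \frac{13}{2} equals 1+a-b for upper {-\frac{5}{2}, 3}: listed pattern). Value: \left(-\frac{3465}{8192}\right) \cdot \pi.

Key observation: x = -1 and roots of the ratio polynomials (prefactor -1/2) are the negated parameters.
Consecutive-term ratio: r(k) = -1 * (k-\frac{5}{2}) (k+3) / [(k+\frac{13}{2}) (k+1)] - rational in k. x = -1; t_0 = -\frac{1}{2}; negate the roots.


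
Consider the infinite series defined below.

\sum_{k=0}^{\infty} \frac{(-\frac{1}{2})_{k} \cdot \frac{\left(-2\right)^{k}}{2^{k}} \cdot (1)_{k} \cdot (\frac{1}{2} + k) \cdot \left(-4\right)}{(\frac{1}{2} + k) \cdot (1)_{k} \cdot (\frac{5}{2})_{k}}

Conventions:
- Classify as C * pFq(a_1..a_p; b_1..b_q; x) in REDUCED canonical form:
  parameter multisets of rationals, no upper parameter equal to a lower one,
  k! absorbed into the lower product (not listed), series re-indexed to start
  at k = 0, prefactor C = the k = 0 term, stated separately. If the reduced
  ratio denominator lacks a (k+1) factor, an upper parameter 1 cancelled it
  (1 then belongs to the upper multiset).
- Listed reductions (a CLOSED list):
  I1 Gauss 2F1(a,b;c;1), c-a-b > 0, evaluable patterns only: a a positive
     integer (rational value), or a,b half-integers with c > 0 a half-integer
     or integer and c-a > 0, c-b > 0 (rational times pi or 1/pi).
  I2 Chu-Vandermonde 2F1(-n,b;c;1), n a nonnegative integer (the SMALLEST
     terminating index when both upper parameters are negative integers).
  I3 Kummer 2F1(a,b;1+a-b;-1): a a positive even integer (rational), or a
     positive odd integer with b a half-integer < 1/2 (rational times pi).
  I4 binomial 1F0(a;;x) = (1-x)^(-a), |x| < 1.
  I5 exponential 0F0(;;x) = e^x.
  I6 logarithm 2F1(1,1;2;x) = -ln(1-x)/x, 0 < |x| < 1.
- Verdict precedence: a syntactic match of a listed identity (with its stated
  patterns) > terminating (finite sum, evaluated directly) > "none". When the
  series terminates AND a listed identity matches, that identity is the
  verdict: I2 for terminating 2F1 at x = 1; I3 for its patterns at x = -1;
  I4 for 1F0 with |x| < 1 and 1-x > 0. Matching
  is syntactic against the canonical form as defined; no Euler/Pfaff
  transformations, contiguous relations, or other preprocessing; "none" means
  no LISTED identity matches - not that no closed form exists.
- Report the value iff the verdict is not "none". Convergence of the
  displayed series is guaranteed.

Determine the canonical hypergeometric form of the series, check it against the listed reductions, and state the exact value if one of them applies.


x = -1 here; the reduced form reads 2F1, upper {-\frac{1}{2}, 1}, lower {\frac{5}{2}}, C = -4. Verdict (x = -1): Kummer's theorem (I3) applies (x = -1; c = \frac{5}{2} equals 1+a-b for upper {-\frac{1}{2}, 1}: listed pattern). Value: \left(-\frac{3}{2}\right) \cdot \pi.

First insight: from the first term -4: the factor k + 1/2 cancels (top and bottom), leaving prefactor -4.
Adjacent-term ratio: r(k) = -1 * (k-\frac{1}{2}) (k+1) / [(k+\frac{5}{2}) (k+1)] ; factor over Q: parameters, x = -1, and C = -4.


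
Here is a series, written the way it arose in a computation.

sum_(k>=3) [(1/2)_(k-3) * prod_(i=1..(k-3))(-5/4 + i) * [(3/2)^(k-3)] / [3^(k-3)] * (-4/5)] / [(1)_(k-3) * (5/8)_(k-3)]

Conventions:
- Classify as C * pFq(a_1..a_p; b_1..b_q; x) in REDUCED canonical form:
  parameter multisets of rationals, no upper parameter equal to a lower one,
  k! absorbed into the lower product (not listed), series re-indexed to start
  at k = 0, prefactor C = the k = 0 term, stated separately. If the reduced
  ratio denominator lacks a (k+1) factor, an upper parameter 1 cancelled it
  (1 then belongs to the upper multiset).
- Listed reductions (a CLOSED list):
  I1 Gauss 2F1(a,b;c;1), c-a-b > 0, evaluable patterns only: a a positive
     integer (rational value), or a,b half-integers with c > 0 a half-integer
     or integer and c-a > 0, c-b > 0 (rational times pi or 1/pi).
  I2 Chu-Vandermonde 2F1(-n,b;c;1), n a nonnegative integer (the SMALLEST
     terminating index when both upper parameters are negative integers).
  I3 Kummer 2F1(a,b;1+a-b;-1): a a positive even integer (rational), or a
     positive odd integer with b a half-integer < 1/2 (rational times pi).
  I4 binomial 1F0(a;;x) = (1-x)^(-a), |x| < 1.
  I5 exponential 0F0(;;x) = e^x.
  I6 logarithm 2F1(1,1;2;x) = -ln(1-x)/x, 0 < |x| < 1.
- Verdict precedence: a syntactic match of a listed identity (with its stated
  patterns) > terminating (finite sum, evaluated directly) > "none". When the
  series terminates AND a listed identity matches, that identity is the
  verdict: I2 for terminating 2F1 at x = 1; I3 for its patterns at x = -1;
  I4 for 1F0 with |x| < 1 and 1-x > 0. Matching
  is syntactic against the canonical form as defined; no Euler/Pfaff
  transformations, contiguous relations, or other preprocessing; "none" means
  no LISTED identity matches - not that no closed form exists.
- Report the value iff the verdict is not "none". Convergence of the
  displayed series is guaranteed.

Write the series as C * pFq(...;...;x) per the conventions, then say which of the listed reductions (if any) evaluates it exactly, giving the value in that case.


With C = -4/5: the canonical form is 2F1(-1/4, 1/2; 5/8; 1/2). Verdict: none here - no I1-I6 shape fits x = 1/2 with lower {5/8}.

Key step: t_0 being -4/5, the running product (C = -4/5) telescopes to a rising factorial.
Ratio: r(k) = (1/2) * (k-1/4) (k+1/2) / [(k+5/8) (k+1)] - rational in k. x = (1/2); t_0 = -4/5; negate the roots.


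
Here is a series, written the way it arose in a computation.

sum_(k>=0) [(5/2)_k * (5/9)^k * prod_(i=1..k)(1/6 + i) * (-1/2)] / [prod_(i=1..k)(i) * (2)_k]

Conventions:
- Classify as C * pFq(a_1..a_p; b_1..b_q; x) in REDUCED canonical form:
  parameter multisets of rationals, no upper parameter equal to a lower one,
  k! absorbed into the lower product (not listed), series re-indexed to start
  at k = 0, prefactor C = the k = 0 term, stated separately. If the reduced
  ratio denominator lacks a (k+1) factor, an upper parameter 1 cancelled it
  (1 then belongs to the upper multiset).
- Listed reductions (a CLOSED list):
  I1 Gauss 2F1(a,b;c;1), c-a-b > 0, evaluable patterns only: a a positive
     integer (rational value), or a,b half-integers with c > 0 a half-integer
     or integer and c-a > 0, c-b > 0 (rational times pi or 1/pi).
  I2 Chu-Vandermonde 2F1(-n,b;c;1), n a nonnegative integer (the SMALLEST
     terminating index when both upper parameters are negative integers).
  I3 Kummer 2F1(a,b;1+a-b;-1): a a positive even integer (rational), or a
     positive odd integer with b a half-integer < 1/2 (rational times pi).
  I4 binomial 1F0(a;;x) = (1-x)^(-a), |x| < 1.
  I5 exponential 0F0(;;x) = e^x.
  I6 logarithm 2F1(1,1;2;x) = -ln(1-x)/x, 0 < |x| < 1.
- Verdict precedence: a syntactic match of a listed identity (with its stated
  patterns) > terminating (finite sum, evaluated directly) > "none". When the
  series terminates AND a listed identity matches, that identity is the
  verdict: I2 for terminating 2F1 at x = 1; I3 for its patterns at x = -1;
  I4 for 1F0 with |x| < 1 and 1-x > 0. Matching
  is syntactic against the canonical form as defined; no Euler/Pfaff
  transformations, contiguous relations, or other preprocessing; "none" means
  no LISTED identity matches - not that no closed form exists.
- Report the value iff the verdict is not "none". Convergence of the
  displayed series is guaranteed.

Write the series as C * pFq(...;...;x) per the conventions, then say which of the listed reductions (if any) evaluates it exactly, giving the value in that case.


x = 5/9 here; the reduced form reads 2F1, upper {7/6, 5/2}, lower {2}, C = -1/2. Verdict: none - this 2F1 at x = 5/9 matches no listed pattern, and upper {7/6, 5/2} holds no stopper.

The tell: with t_0 = -1/2, the product of the first k integers (prefactor -1/2) is k!.
Consecutive-term ratio: r(k) = (5/9) * (k+7/6) (k+5/2) / [(k+2) (k+1)] - rational; roots negated = parameters, x = (5/9), C = -1/2.


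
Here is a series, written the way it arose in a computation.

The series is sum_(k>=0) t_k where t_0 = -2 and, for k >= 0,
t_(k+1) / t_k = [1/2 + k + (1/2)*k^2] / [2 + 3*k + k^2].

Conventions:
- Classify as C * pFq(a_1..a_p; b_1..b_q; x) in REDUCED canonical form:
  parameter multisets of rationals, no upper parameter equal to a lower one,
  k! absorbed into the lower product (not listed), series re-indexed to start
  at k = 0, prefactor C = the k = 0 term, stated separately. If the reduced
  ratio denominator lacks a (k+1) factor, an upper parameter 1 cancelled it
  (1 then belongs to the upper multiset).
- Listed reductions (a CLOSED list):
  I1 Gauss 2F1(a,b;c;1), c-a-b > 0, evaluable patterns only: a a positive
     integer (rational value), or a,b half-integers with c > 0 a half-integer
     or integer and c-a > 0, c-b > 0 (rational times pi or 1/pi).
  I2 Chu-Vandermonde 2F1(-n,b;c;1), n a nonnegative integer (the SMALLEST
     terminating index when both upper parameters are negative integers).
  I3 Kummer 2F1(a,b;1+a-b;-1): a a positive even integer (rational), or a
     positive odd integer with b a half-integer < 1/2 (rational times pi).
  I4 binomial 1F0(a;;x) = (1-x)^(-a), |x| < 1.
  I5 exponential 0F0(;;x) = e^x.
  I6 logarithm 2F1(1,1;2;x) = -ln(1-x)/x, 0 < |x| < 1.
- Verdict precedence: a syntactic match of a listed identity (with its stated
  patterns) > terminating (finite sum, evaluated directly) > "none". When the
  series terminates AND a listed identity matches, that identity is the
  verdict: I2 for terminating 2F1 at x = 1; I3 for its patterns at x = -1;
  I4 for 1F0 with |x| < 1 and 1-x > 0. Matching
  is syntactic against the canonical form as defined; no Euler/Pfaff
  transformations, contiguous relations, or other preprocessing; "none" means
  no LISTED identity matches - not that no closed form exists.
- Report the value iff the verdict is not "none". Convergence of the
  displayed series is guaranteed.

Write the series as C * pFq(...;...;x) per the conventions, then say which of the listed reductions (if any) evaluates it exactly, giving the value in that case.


Prefactor -2, argument 1/2: 2F1 with upper {1, 1} over lower {2}. Verdict: the I6 logarithm reduction matches (the logarithm: parameters (1,1;2), x = 1/2). Value: 4 * ln(1/2).

Key observation: x = (1/2) and factor the ratio over Q (prefactor -2): negated roots = parameters.
Adjacent-term ratio: r(k) = (1/2) * (k+1) (k+1) / [(k+2) (k+1)] - poly over poly, x = (1/2) from leading terms; C = -2 at k = 0.


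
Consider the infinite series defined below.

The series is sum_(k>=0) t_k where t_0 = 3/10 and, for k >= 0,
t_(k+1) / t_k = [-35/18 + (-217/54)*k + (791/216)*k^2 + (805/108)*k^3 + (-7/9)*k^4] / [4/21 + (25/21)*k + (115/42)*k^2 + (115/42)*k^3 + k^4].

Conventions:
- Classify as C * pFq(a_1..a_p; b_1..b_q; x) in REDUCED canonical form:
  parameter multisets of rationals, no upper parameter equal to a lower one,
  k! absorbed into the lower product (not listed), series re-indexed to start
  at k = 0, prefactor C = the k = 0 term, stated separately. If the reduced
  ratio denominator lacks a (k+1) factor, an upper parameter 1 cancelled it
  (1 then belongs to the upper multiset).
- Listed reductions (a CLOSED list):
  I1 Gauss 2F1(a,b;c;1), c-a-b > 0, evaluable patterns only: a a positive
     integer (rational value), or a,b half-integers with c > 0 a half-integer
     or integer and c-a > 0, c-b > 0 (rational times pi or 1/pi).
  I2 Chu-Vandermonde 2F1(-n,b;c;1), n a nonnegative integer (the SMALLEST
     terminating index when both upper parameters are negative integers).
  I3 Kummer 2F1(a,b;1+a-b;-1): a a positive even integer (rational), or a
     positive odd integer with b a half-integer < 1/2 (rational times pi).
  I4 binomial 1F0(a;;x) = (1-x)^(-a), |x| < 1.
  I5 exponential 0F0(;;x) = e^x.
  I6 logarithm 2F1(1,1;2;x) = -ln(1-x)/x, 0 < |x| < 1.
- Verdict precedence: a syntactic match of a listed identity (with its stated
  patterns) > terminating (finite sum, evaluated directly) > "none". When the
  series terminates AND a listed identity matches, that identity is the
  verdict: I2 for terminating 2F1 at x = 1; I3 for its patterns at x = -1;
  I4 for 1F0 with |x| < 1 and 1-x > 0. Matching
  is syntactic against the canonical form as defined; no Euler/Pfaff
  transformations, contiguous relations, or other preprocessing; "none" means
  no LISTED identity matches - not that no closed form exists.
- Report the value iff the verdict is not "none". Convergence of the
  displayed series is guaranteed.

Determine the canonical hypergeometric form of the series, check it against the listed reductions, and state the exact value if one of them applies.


Key observation: with t_0 = 3/10, cancel k + 1/2 from the displayed ratio first; then C = 3/10, x = -7/9.
Ratio: r(k) = (-7/9) * (k-10) (k-3/4) / [(k+4/7) (k+1)] - rational in k, leading ratio (-7/9); with t_0 = 3/10, classification follows.

This is 3/10 * 2F1(-10, -3/4; 4/7; -7/9) in reduced canonical form. Verdict: terminating. With -10 upstairs the series is a 11-term polynomial sum; evaluated term by term. Its exact value is -349164878423010872920140901/37372628889917415279820800.


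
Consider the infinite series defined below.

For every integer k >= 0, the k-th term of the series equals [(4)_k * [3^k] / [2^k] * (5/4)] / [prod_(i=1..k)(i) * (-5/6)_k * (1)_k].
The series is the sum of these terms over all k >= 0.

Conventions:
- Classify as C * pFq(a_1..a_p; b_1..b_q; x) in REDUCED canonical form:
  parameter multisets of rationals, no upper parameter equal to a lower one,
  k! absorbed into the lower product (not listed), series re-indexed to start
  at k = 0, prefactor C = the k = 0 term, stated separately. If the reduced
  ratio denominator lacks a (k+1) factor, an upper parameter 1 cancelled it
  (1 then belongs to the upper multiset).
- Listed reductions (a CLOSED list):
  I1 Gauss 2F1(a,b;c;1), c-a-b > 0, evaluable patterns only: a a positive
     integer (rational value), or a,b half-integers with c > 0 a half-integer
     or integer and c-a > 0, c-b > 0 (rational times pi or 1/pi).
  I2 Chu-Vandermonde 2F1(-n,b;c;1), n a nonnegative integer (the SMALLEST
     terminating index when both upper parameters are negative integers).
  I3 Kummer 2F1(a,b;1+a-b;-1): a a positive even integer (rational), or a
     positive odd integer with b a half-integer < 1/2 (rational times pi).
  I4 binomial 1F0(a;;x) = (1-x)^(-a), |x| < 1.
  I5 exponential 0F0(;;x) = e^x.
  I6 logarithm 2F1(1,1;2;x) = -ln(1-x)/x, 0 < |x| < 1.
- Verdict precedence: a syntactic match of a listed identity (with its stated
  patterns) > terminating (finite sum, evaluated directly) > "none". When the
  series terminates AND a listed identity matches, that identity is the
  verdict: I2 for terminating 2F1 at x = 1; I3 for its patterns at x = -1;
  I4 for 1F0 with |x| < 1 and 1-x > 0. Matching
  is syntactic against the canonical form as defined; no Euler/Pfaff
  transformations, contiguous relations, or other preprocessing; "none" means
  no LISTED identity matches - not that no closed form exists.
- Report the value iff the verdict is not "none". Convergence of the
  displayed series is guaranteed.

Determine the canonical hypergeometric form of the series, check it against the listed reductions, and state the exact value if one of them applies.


x = 3/2 here; the reduced form reads 1F2, upper {4}, lower {-5/6, 1}, C = 5/4. Verdict: no listed reduction: x = 3/2 and upper {4} fail every I1-I6 pattern.

Key step: t_0 = 5/4 here, and (1)_k (prefactor 5/4) is k! itself.
Adjacent-term ratio: r(k) = (3/2) * (k+4) / [(k-5/6) (k+1) (k+1)] - poly over poly, x = (3/2) from leading terms; C = 5/4 at k = 0.


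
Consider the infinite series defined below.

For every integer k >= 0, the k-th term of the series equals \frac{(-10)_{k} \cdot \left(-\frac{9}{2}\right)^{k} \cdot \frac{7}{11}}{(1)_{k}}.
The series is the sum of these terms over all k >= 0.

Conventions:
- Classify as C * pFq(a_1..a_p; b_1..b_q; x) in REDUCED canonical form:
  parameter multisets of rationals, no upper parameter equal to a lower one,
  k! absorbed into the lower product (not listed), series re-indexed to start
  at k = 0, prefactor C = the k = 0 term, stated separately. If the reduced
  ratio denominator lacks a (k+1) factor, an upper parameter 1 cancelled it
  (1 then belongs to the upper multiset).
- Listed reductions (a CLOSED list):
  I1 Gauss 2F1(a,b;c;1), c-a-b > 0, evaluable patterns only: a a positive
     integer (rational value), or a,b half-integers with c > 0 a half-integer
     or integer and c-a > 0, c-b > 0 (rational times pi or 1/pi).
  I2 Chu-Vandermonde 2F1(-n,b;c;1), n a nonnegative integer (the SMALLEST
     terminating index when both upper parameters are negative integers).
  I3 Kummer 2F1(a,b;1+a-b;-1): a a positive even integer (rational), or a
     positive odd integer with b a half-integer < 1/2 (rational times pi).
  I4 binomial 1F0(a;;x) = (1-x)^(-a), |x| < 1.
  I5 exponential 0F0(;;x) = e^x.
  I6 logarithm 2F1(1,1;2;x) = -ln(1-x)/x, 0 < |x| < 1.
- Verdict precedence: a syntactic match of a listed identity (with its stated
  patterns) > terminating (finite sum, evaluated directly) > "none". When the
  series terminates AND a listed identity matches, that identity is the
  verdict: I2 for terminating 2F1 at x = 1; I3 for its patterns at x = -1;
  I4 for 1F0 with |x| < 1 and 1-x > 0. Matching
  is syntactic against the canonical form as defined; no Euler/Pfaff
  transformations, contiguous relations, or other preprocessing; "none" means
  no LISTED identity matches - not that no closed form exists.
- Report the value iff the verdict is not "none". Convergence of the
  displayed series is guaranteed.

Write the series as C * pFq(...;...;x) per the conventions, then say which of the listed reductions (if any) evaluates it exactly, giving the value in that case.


Reduced: x = -\frac{9}{2}, 1F0, upper = {-10}, lower = {-}, C = \frac{7}{11}. Verdict: terminating. (-10)_k vanishes past k = 10, leaving a 11-term sum, computed directly. Value: \frac{16505633837}{1024}.

Structural cue: t_0 = \frac{7}{11} here, and (1)_k (C = 7/11) is k! itself.
Consecutive-term ratio: r(k) = -\frac{9}{2} * (k-10) / [(k+1)] - rational in k, leading ratio -\frac{9}{2}; with t_0 = \frac{7}{11}, classification follows.


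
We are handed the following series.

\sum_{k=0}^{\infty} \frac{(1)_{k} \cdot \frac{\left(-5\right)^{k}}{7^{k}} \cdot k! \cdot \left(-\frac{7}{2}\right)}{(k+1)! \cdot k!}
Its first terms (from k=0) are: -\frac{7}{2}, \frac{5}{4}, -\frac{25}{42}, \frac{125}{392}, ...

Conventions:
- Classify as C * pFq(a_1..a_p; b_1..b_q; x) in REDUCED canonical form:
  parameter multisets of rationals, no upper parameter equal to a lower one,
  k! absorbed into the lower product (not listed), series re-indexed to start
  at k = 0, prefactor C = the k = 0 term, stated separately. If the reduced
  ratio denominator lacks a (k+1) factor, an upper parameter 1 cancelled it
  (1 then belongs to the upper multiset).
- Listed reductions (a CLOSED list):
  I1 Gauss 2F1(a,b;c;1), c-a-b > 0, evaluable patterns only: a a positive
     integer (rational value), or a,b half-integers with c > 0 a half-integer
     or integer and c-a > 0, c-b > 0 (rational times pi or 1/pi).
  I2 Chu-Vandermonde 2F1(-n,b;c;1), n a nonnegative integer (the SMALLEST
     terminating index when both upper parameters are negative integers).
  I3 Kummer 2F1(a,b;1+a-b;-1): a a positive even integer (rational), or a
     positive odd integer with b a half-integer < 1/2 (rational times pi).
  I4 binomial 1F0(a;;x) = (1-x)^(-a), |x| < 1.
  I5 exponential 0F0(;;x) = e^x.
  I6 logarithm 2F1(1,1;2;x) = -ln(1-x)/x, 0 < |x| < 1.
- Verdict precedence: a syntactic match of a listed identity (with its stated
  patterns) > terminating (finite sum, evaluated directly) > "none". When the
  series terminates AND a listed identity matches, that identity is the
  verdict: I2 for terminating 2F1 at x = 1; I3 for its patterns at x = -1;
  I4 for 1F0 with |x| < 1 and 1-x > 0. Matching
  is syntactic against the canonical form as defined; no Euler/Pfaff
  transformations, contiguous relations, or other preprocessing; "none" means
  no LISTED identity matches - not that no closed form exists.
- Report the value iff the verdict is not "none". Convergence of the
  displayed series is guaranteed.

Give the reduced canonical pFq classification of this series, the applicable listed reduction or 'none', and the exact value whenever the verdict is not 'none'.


Prefactor -\frac{7}{2}, argument -\frac{5}{7}: 2F1 with upper {1, 1} over lower {2}. Verdict: this is logarithm (I6) (the logarithm: parameters (1,1;2), x = -\frac{5}{7}). Sum: \left(-\frac{49}{10}\right) \cdot \ln\left(\frac{12}{7}\right).

Key observation: x = -\frac{5}{7} and the two geometric factors (C = -7/2) combine into one argument.
Adjacent-term ratio: r(k) = -\frac{5}{7} * (k+1) (k+1) / [(k+2) (k+1)] - rational; roots negated = parameters, x = -\frac{5}{7}, C = -\frac{7}{2}.


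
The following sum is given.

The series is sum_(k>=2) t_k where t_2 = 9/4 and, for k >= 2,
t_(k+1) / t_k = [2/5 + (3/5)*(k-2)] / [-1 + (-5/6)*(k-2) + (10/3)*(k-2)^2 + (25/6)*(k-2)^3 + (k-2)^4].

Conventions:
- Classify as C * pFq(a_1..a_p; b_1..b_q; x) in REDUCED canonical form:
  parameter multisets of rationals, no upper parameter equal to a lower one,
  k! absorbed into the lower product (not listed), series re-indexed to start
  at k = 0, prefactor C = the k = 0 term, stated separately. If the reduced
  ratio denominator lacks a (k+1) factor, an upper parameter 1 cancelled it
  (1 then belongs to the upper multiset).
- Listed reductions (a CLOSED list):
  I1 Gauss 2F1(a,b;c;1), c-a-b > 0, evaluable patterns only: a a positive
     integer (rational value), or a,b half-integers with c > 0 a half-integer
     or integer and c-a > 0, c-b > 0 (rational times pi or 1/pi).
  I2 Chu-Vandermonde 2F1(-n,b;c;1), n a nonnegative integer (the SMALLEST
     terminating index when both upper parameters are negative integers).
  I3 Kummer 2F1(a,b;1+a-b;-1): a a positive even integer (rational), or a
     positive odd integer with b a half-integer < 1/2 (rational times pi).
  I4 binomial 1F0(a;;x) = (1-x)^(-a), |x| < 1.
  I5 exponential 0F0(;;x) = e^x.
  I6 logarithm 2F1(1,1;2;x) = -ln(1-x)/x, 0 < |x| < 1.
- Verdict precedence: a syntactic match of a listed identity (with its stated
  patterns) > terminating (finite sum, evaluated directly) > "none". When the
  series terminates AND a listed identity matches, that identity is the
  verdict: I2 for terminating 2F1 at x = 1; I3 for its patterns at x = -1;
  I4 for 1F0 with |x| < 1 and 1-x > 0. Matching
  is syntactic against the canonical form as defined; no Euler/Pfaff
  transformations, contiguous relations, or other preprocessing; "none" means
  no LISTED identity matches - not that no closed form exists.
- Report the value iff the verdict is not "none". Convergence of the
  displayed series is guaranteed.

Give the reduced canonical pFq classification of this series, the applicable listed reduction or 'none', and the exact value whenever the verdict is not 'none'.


The tell: x = (3/5) and the expanded ratio factors over Q; prefactor 9/4, roots give parameters.
Adjacent-term ratio: r(k) = (3/5) * 1 / [(k-1/2) (k+3) (k+1)] - poly over poly, x = (3/5) from leading terms; C = 9/4 at k = 0.

With C = 9/4: the canonical form is 0F2(-; -1/2, 3; 3/5). Verdict: no listed reduction: x = 3/5 and upper {-} fail every I1-I6 pattern.


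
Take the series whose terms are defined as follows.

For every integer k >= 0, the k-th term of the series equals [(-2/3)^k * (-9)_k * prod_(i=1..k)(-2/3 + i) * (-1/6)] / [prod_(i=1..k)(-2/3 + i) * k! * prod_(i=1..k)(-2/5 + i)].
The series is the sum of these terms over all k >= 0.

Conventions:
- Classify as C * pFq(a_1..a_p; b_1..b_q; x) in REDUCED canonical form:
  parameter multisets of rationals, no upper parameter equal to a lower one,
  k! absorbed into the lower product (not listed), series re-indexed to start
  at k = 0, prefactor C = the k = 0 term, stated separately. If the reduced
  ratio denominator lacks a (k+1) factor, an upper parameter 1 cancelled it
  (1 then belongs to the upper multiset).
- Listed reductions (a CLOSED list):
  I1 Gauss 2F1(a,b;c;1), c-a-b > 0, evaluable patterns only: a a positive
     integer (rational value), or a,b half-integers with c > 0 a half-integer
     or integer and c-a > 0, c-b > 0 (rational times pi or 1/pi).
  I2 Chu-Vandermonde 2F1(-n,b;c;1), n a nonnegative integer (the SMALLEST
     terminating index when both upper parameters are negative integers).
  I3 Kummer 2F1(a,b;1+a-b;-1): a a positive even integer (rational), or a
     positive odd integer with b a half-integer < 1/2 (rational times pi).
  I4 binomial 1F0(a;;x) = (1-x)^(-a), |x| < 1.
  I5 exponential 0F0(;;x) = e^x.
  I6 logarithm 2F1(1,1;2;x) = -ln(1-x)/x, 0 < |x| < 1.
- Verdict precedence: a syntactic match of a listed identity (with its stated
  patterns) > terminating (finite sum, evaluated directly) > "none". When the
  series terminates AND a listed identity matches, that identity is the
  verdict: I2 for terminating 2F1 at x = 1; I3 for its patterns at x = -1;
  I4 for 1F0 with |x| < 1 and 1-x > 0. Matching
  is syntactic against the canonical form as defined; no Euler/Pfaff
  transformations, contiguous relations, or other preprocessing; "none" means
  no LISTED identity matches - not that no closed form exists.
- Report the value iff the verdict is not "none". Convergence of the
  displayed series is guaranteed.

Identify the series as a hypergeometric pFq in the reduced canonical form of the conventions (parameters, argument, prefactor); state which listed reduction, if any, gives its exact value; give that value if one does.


Reduced: x = -2/3, 1F1, upper = {-9}, lower = {3/5}, C = -1/6. Verdict: terminating. (-9)_k vanishes past k = 9, leaving a 10-term sum, computed directly. Hence: -1224828105228473/179933294498958.

Key observation: from the first term -1/6: the running product (C = -1/6, x = -2/3) telescopes to a rising factorial.
Term ratio: r(k) = (-2/3) * (k-9) / [(k+3/5) (k+1)] - rational in k. x = (-2/3); t_0 = -1/6; negate the roots.
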